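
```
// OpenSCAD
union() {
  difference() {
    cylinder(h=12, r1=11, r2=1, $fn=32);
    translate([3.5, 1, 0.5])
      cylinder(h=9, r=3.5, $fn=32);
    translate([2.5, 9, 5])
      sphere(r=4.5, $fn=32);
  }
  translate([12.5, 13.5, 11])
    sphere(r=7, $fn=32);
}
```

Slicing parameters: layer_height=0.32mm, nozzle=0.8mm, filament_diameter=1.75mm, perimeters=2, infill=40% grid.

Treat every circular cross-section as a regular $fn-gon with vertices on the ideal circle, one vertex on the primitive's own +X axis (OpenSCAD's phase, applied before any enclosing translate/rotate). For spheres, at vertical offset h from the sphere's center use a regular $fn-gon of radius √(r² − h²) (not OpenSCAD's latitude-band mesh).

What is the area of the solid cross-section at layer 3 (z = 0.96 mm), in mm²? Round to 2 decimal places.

277.42 mm²

At z = 0.96 mm: the cone contributes a regular 32-gon of circumradius 10.200 (interpolated between r1=11 and r2=1 at t=0.080) (area = (32/2)·10.200²·sin(360°/32) = 324.76 mm²); the r=3.5 cylinder at (3.5, 1) contributes a regular 32-gon of circumradius 3.5 (area = (32/2)·3.500²·sin(360°/32) = 38.24 mm²); the r=4.5 sphere at (2.5, 9) slices to a regular 32-gon of circumradius 1.982 (√(r²−h²) with h=4.04 from center) (area = (32/2)·1.982²·sin(360°/32) = 12.26 mm²); Taking the first minus the rest: starting from the cone (324.76 mm²), the r=3.5 cylinder at (3.5, 1) lies wholly inside it (removes its full 38.24 mm² and its 21.96 mm outline becomes a hole wall); the r=4.5 sphere at (2.5, 9) partially overlaps it — only the 9.10 mm² overlap (of its 12.26 mm²) is removed, clipping the outline — area = 277.42 mm²; the sphere at (12.5, 13.5) does not reach this height (|z−center|=10.040 > r=7); Taking the union: only that combined region is present, so the union is just that shape — area = 277.42 mm². Overall, the cross-section is one region with 1 hole. Net area = 277.42 mm².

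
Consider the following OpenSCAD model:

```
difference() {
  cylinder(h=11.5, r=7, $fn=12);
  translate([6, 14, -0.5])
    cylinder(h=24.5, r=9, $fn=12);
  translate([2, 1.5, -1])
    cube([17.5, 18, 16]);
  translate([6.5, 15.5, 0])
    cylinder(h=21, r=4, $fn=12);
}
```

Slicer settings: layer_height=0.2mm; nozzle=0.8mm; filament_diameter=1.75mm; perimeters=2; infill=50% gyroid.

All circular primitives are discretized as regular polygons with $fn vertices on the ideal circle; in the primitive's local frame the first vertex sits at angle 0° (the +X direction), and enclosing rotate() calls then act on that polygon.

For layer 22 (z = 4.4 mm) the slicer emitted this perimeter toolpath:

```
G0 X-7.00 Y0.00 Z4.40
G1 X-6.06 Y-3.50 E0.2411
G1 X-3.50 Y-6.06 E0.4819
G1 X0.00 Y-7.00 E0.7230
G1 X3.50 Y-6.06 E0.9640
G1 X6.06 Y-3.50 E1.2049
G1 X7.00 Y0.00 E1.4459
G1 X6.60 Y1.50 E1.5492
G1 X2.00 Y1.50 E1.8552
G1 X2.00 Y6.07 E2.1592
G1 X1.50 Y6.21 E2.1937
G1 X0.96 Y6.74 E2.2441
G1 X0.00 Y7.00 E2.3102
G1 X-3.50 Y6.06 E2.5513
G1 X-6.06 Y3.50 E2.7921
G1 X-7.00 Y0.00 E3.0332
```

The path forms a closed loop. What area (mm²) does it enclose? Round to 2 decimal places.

Apply the shoelace formula to the sequence of (X, Y) vertices; enclosed area = 130.57 mm².

130.57 mm²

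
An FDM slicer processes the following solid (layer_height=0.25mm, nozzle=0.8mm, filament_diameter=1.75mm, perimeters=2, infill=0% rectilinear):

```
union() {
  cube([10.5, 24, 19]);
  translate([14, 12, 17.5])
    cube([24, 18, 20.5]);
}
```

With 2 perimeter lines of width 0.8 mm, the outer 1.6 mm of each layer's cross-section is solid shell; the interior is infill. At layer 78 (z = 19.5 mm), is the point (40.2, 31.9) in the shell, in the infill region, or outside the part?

At z = 19.5 mm: the cube does not reach this height (z outside [0, 19]); the 24×18 cube at (14, 12) contributes its full rectangle; Merging all regions: only the 24×18 cube at (14, 12) is present, so the union is just that shape — 1 connected region. Overall, the cross-section is a single solid region. The nearest boundary edge runs (38.00, 12.00)→(38.00, 30.00); distance from the point to it = 2.91 mm. The point is not inside any of the regions above, so it lies outside the cross-section (2.91 mm from the nearest boundary).

outside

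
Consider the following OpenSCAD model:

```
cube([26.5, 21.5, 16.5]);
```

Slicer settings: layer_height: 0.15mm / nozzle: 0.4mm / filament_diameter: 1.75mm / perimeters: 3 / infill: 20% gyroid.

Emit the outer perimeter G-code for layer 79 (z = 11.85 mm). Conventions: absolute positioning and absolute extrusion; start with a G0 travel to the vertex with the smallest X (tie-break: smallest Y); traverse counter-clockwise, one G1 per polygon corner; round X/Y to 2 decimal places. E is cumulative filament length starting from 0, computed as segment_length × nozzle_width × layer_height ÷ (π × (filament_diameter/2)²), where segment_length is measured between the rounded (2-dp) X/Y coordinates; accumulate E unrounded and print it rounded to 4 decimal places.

At z = 11.85 mm: the cube is present — its section is the full 26.5×21.5 rectangle. The outline is a single polygon with 4 vertices. Extrusion per mm of travel: 0.4 × 0.15 / (π × 0.875²) = 0.024945. Accumulating E over each segment gives final E = 2.3947.

G0 X0.00 Y0.00 Z11.85
G1 X26.50 Y0.00 E0.6610
G1 X26.50 Y21.50 E1.1974
G1 X0.00 Y21.50 E1.8584
G1 X0.00 Y0.00 E2.3947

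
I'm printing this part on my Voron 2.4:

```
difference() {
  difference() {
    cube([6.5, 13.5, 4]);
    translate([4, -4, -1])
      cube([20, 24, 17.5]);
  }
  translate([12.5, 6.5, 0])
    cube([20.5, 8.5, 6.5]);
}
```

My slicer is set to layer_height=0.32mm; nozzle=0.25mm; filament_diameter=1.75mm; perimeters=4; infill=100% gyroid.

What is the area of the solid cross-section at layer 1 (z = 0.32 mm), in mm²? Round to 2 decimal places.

54.00 mm²

At z = 0.32 mm: the 6.5×13.5 cube contributes its full rectangle (area 87.75 mm²); the 20×24 cube at (4, -4) contributes its full rectangle (area 480.00 mm²); Taking the first minus the rest: starting from the 6.5×13.5 cube (87.75 mm²), the 20×24 cube at (4, -4) partially overlaps it — only the 33.75 mm² overlap (of its 480.00 mm²) is removed, clipping the outline — area = 54.00 mm²; the cube at (12.5, 6.5) (footprint 20.5×8.5) is included at this height (area 174.25 mm²); After the difference (first − rest): starting from the result so far (54.00 mm²), the 20.5×8.5 cube at (12.5, 6.5) misses the remaining region (no effect) — area = 54.00 mm². Overall, the cross-section is a single solid region. Net area = 54.00 mm².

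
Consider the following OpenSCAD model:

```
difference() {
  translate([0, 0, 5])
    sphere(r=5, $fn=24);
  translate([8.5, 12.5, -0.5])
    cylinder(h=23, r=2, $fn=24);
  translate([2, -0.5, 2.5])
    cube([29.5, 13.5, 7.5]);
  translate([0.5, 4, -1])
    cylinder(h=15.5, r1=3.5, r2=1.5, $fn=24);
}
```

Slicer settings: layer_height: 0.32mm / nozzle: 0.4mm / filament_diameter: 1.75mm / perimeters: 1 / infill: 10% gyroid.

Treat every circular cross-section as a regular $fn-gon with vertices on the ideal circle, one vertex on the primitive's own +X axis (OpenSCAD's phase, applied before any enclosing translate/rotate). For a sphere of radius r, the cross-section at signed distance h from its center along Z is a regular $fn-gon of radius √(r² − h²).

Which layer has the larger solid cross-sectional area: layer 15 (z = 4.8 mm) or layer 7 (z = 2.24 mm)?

Layer 15 (z = 4.8): the r=5 sphere slices to a regular 24-gon of circumradius 4.996 (√(r²−h²) with h=0.2 from center) (area = (24/2)·4.996²·sin(360°/24) = 77.52 mm²); the cylinder at (8.5, 12.5): section is a regular 24-gon, circumradius r=2 (area = (24/2)·2.000²·sin(360°/24) = 12.42 mm²); the cube at (2, -0.5) (footprint 29.5×13.5) is included at this height (area 398.25 mm²); the cone at (0.5, 4): at t=0.374 of its height the radius interpolates to r₁+(r₂−r₁)t = 2.752, giving a regular 24-gon of that circumradius (area = (24/2)·2.752²·sin(360°/24) = 23.52 mm²); After the difference (first − rest): starting from the r=5 sphere (77.52 mm²), the r=2 cylinder at (8.5, 12.5) misses the remaining region (no effect); the 29.5×13.5 cube at (2, -0.5) partially overlaps it — only the 11.20 mm² overlap (of its 398.25 mm²) is removed, clipping the outline; the cone at (0.5, 4) partially overlaps it — only the 13.19 mm² overlap (of its 23.52 mm²) is removed, clipping the outline — area = 53.13 mm². So its area = 53.13 mm². Layer 7 (z = 2.24): the r=5 sphere slices to a regular 24-gon of circumradius 4.169 (√(r²−h²) with h=2.76 from center) (area = (24/2)·4.169²·sin(360°/24) = 53.99 mm²); the r=2 cylinder at (8.5, 12.5) contributes a regular 24-gon of circumradius 2 (area = (24/2)·2.000²·sin(360°/24) = 12.42 mm²); the cube at (2, -0.5) does not reach this height (z outside [2.5, 10]); the cone at (0.5, 4) contributes a regular 24-gon of circumradius 3.082 (interpolated between r1=3.5 and r2=1.5 at t=0.209) (area = (24/2)·3.082²·sin(360°/24) = 29.50 mm²); After the difference (first − rest): starting from the r=5 sphere (53.99 mm²), the r=2 cylinder at (8.5, 12.5) misses the remaining region (no effect); the cone at (0.5, 4) partially overlaps it — only the 13.06 mm² overlap (of its 29.50 mm²) is removed, clipping the outline — area = 40.92 mm². So its area = 40.92 mm². Layer 15 is larger (53.13 vs 40.92 mm²).

layer 15 (z = 4.8 mm)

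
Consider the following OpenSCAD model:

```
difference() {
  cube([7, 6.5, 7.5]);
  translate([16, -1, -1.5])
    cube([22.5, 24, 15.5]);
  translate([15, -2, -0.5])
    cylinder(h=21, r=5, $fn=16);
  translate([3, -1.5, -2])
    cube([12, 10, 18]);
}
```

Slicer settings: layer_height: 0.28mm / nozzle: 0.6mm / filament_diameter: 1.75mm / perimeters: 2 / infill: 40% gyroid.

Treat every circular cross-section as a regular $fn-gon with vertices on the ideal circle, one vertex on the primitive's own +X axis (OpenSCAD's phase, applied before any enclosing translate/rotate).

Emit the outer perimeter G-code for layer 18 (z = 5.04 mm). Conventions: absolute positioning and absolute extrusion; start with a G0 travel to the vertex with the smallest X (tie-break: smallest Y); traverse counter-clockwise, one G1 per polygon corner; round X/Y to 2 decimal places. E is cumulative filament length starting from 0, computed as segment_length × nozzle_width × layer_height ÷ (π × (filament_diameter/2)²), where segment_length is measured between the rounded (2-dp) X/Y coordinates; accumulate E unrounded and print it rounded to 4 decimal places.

At z = 5.04 mm: the cube is present — its section is the full 7×6.5 rectangle; the cube at (16, -1) is present — its section is the full 22.5×24 rectangle; the r=5 cylinder at (15, -2) contributes a regular 16-gon of circumradius 5; the cube at (3, -1.5) (footprint 12×10) is included at this height; After the difference (first − rest): starting from the 7×6.5 cube, the 22.5×24 cube at (16, -1) misses the remaining region (no effect); the r=5 cylinder at (15, -2) misses the remaining region (no effect); the 12×10 cube at (3, -1.5) partially overlaps it — only the 26.00 mm² overlap (of its 120.00 mm²) is removed, clipping the outline — 1 connected region. The outline is a single polygon with 4 vertices. Extrusion per mm of travel: 0.6 × 0.28 / (π × 0.875²) = 0.069846. Accumulating E over each segment gives final E = 1.3271.

G0 X0.00 Y0.00 Z5.04
G1 X3.00 Y0.00 E0.2095
G1 X3.00 Y6.50 E0.6635
G1 X0.00 Y6.50 E0.8731
G1 X0.00 Y0.00 E1.3271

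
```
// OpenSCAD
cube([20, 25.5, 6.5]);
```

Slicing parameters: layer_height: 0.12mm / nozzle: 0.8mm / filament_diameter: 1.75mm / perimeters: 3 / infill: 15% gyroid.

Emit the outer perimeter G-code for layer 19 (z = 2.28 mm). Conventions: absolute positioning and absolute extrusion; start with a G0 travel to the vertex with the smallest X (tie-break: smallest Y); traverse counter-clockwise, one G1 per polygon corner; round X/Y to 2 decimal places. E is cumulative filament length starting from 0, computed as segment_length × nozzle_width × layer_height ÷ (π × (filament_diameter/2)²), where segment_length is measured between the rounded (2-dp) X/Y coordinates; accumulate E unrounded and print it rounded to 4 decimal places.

G0 X0.00 Y0.00 Z2.28
G1 X20.00 Y0.00 E0.7982
G1 X20.00 Y25.50 E1.8160
G1 X0.00 Y25.50 E2.6142
G1 X0.00 Y0.00 E3.6320

At z = 2.28 mm: the cube (footprint 20×25.5) is included at this height. The outline is a single polygon with 4 vertices. Extrusion per mm of travel: 0.8 × 0.12 / (π × 0.875²) = 0.039912. Accumulating E over each segment gives final E = 3.6320.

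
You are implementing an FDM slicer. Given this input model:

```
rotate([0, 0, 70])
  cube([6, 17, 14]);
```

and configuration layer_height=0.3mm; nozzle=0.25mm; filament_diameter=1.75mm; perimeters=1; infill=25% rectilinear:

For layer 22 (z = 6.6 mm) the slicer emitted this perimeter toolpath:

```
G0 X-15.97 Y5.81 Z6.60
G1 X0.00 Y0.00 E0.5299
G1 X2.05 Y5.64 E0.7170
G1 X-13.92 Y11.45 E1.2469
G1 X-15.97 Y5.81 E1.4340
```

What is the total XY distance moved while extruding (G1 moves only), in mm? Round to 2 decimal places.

45.99 mm

Sum the Euclidean lengths of each G1 segment: total = 45.99 mm.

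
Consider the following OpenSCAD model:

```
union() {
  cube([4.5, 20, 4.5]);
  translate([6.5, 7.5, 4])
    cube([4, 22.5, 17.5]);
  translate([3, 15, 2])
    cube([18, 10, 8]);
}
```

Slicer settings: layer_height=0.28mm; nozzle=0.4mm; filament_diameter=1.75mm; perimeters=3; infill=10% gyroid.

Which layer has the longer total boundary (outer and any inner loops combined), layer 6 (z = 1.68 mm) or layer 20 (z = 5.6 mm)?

Layer 6 (z = 1.68): the cube (footprint 4.5×20) is included at this height (perimeter 49.00 mm); the cube at (6.5, 7.5) does not reach this height (z outside [4, 21.5]); the cube at (3, 15) does not reach this height (z outside [2, 10]); Merging all regions: only the 4.5×20 cube is present, so the union is just that shape — boundary = 49.00 mm. So its perimeter = 49.00 mm. Layer 20 (z = 5.6): the cube is absent (z outside [0, 4.5]); the cube at (6.5, 7.5) (footprint 4×22.5) is included at this height (perimeter 53.00 mm); the cube at (3, 15) (footprint 18×10) is included at this height (perimeter 56.00 mm); Taking the union: the regions partially overlap (shared area 40.00 mm²), so the edge portions inside another operand are dropped and the merged outline is re-measured after clipping — boundary = 81.00 mm. So its perimeter = 81.00 mm. Layer 20 is larger (81.00 vs 49.00 mm).

layer 20 (z = 5.6 mm)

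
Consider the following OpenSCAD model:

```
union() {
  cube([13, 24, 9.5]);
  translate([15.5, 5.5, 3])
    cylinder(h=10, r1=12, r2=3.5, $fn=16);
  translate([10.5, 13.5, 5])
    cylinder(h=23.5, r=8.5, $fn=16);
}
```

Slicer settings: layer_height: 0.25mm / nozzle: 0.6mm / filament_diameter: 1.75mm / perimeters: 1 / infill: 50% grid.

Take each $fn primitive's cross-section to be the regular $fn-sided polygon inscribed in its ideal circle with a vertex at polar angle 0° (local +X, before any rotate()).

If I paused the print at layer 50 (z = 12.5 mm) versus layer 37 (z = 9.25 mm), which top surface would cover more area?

layer 37 (z = 9.25 mm)

Layer 50 (z = 12.5): the cube is not intersected at this z (z outside [0, 9.5]); the cone at (15.5, 5.5): at t=0.950 of its height the radius interpolates to r₁+(r₂−r₁)t = 3.925, giving a regular 16-gon of that circumradius (area = (16/2)·3.925²·sin(360°/16) = 47.16 mm²); the r=8.5 cylinder at (10.5, 13.5) gives a regular 16-gon of circumradius 8.5 (constant along its height) (area = (16/2)·8.500²·sin(360°/16) = 221.19 mm²); Merging all regions: the regions partially overlap — summed areas 268.35 mm² minus the doubly-counted overlap 13.69 mm² gives 254.67 mm² — area = 254.67 mm². So its area = 254.67 mm². Layer 37 (z = 9.25): the 13×24 cube contributes its full rectangle (area 312.00 mm²); the cone at (15.5, 5.5): at t=0.625 of its height the radius interpolates to r₁+(r₂−r₁)t = 6.688, giving a regular 16-gon of that circumradius (area = (16/2)·6.688²·sin(360°/16) = 136.92 mm²); the cylinder at (10.5, 13.5): section is a regular 16-gon, circumradius r=8.5 (area = (16/2)·8.500²·sin(360°/16) = 221.19 mm²); Taking the union: the regions partially overlap — summed areas 670.11 mm² minus the doubly-counted overlap 213.01 mm² gives 457.10 mm² — area = 457.10 mm². So its area = 457.10 mm². Layer 37 is larger (457.10 vs 254.67 mm²).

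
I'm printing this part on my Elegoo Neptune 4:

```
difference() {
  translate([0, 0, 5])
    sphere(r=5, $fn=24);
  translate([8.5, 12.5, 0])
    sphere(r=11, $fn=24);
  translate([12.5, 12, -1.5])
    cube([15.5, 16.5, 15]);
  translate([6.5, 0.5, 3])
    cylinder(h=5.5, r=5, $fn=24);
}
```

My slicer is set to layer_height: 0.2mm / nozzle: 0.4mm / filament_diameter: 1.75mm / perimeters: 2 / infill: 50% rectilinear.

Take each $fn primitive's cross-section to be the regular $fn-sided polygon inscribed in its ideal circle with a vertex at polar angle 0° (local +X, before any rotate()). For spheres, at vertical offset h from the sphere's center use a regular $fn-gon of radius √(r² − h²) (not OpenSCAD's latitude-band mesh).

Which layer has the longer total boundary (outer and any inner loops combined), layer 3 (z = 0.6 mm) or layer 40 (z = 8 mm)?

layer 40 (z = 8 mm)

Layer 3 (z = 0.6): the r=5 sphere contributes a regular 24-gon of circumradius √(5²−4.4²) = 2.375 (perimeter = 2·24·2.375·sin(180°/24) = 14.88 mm); the r=11 sphere at (8.5, 12.5) contributes a regular 24-gon of circumradius √(11²−0.6²) = 10.984 (perimeter = 2·24·10.984·sin(180°/24) = 68.82 mm); the 15.5×16.5 cube at (12.5, 12) contributes its full rectangle (perimeter 64.00 mm); the cylinder at (6.5, 0.5) is not intersected at this z (z outside [3, 8.5]); Subtracting the remaining from the first: starting from the r=5 sphere, the r=11 sphere at (8.5, 12.5) misses the remaining region (no effect); the 15.5×16.5 cube at (12.5, 12) misses the remaining region (no effect) — boundary = 14.88 mm. So its perimeter = 14.88 mm. Layer 40 (z = 8): the r=5 sphere slices to a regular 24-gon of circumradius 4.000 (√(r²−h²) with h=3 from center) (perimeter = 2·24·4.000·sin(180°/24) = 25.06 mm); the r=11 sphere at (8.5, 12.5) contributes a regular 24-gon of circumradius √(11²−8²) = 7.550 (perimeter = 2·24·7.550·sin(180°/24) = 47.30 mm); the 15.5×16.5 cube at (12.5, 12) contributes its full rectangle (perimeter 64.00 mm); the r=5 cylinder at (6.5, 0.5) contributes a regular 24-gon of circumradius 5 (perimeter = 2·24·5.000·sin(180°/24) = 31.33 mm); Taking the first minus the rest: starting from the r=5 sphere, the r=11 sphere at (8.5, 12.5) misses the remaining region (no effect); the 15.5×16.5 cube at (12.5, 12) misses the remaining region (no effect); the r=5 cylinder at (6.5, 0.5) partially overlaps it — only the 10.14 mm² overlap (of its 77.65 mm²) is removed, clipping the outline — boundary = 24.69 mm. So its perimeter = 24.69 mm. Layer 40 is larger (24.69 vs 14.88 mm).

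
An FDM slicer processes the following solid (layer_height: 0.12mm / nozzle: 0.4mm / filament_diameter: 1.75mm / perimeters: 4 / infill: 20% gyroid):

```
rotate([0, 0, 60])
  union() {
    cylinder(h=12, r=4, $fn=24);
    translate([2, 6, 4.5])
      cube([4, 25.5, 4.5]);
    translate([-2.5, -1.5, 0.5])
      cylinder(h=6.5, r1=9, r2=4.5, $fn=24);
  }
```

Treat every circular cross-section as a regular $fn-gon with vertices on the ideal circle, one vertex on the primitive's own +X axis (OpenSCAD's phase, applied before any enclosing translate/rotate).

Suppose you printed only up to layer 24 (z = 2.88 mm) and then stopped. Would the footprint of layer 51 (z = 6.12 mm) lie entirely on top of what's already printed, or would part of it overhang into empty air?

Compare the two slices. At z = 2.88: the cylinder: section is a regular 24-gon, circumradius r=4 (area = (24/2)·4.000²·sin(360°/24) = 49.69 mm²); the cube at (2, 6) does not reach this height (z outside [4.5, 9]); the cone at (-2.5, -1.5) contributes a regular 24-gon of circumradius 7.352 (interpolated between r1=9 and r2=4.5 at t=0.366) (area = (24/2)·7.352²·sin(360°/24) = 167.89 mm²); Merging all regions: the r=4 cylinder lies entirely inside the cone at (-2.5, -1.5), so the union is just the cone at (-2.5, -1.5) — area = 167.89 mm²; (rotated 60° about Z; rotation is an isometry so areas/perimeters/island counts are preserved). At z = 6.12: the cylinder: section is a regular 24-gon, circumradius r=4 (area = (24/2)·4.000²·sin(360°/24) = 49.69 mm²); the cube at (2, 6) (footprint 4×25.5) is included at this height (area 102.00 mm²); the cone at (-2.5, -1.5) contributes a regular 24-gon of circumradius 5.109 (interpolated between r1=9 and r2=4.5 at t=0.865) (area = (24/2)·5.109²·sin(360°/24) = 81.08 mm²); Merging all regions: the regions partially overlap — summed areas 232.77 mm² minus the doubly-counted overlap 37.44 mm² gives 195.33 mm² — area = 195.33 mm²; (rotated 60° about Z; rotation is an isometry so areas/perimeters/island counts are preserved). Checking containment: at z = 6.12 the cross-section extends beyond the z = 2.88 cross-section by about 102.00 mm².

part overhangs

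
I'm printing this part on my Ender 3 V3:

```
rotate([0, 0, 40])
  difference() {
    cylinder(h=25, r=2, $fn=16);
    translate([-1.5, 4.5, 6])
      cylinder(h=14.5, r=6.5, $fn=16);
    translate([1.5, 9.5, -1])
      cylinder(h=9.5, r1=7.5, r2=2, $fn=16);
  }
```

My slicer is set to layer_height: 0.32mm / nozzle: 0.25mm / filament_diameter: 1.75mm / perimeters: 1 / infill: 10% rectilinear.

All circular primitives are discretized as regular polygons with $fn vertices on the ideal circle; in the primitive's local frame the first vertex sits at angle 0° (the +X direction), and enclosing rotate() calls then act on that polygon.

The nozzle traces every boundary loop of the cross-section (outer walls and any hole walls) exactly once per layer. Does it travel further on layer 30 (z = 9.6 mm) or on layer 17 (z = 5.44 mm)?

Layer 30 (z = 9.6): the cylinder: section is a regular 16-gon, circumradius r=2 (perimeter = 2·16·2.000·sin(180°/16) = 12.49 mm); the r=6.5 cylinder at (-1.5, 4.5) gives a regular 16-gon of circumradius 6.5 (constant along its height) (perimeter = 2·16·6.500·sin(180°/16) = 40.58 mm); the cone at (1.5, 9.5) is not intersected at this z (z outside [-1, 8.5]); Taking the first minus the rest: starting from the r=2 cylinder, the r=6.5 cylinder at (-1.5, 4.5) partially overlaps it — only the 11.75 mm² overlap (of its 129.35 mm²) is removed, clipping the outline — boundary = 5.31 mm; (rotated 40° about Z; rotation is an isometry so areas/perimeters/island counts are preserved). So its perimeter = 5.31 mm. Layer 17 (z = 5.44): the cylinder: section is a regular 16-gon, circumradius r=2 (perimeter = 2·16·2.000·sin(180°/16) = 12.49 mm); the cylinder at (-1.5, 4.5) is not intersected at this z (z outside [6, 20.5]); the cone at (1.5, 9.5) contributes a regular 16-gon of circumradius 3.772 (interpolated between r1=7.5 and r2=2 at t=0.678) (perimeter = 2·16·3.772·sin(180°/16) = 23.55 mm); Subtracting the remaining from the first: starting from the r=2 cylinder, the cone at (1.5, 9.5) misses the remaining region (no effect) — boundary = 12.49 mm; (whole slice rotated 40° about Z — lengths, areas and connectivity unchanged). So its perimeter = 12.49 mm. Layer 17 is larger (12.49 vs 5.31 mm).

layer 17 (z = 5.44 mm)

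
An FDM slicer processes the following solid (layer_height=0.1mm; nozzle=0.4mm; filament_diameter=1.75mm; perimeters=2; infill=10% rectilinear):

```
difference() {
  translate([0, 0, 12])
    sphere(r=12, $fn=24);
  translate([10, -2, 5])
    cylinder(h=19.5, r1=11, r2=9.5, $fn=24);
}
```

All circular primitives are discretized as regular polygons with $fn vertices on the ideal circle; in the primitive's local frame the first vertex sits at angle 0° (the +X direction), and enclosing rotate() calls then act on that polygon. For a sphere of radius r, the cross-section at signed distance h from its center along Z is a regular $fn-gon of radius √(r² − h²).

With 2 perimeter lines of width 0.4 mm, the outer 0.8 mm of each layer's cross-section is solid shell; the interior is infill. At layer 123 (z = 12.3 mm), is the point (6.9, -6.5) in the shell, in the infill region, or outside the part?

outside

At z = 12.3 mm: the sphere: section is a regular 24-gon, circumradius = √(r²−h²) = √(12²−0.3²) = 11.996; the cone at (10, -2): at t=0.374 of its height the radius interpolates to r₁+(r₂−r₁)t = 10.438, giving a regular 24-gon of that circumradius; Subtracting the remaining from the first: starting from the r=12 sphere, the cone at (10, -2) partially overlaps it — only the 170.48 mm² overlap (of its 338.42 mm²) is removed, clipping the outline — 1 connected region. Overall, the cross-section is a single solid region. The nearest boundary edge runs (2.62, -9.38)→(4.66, -10.94); distance from the point to it = 4.89 mm. The point is not inside any of the regions above, so it lies outside the cross-section (4.89 mm from the nearest boundary).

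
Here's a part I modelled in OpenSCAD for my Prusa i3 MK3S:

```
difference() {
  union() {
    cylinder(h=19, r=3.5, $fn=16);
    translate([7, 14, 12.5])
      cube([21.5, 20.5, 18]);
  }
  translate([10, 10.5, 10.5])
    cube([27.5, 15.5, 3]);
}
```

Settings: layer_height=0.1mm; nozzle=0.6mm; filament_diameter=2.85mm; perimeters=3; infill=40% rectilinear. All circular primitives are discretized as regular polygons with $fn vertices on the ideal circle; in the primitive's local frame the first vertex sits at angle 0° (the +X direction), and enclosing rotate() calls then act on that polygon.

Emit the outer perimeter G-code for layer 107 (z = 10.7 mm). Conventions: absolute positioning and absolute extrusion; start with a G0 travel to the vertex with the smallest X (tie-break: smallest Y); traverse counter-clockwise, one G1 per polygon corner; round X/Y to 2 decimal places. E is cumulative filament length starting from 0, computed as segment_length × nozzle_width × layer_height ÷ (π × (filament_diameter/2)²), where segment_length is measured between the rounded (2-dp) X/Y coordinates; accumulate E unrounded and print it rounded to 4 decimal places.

G0 X-3.50 Y0.00 Z10.70
G1 X-3.23 Y-1.34 E0.0129
G1 X-2.47 Y-2.47 E0.0257
G1 X-1.34 Y-3.23 E0.0385
G1 X0.00 Y-3.50 E0.0513
G1 X1.34 Y-3.23 E0.0642
G1 X2.47 Y-2.47 E0.0770
G1 X3.23 Y-1.34 E0.0898
G1 X3.50 Y0.00 E0.1027
G1 X3.23 Y1.34 E0.1155
G1 X2.47 Y2.47 E0.1283
G1 X1.34 Y3.23 E0.1411
G1 X0.00 Y3.50 E0.1540
G1 X-1.34 Y3.23 E0.1668
G1 X-2.47 Y2.47 E0.1797
G1 X-3.23 Y1.34 E0.1925
G1 X-3.50 Y0.00 E0.2053

At z = 10.7 mm: the r=3.5 cylinder contributes a regular 16-gon of circumradius 3.5; the cube at (7, 14) is not intersected at this z (z outside [12.5, 30.5]); Merging all regions: only the r=3.5 cylinder is present, so the union is just that shape — 1 connected region; the 27.5×15.5 cube at (10, 10.5) contributes its full rectangle; After the difference (first − rest): starting from that combined region, the 27.5×15.5 cube at (10, 10.5) misses the remaining region (no effect) — 1 connected region. The outline is a single polygon with 16 vertices. Extrusion per mm of travel: 0.6 × 0.1 / (π × 1.425²) = 0.009405. Accumulating E over each segment gives final E = 0.2053.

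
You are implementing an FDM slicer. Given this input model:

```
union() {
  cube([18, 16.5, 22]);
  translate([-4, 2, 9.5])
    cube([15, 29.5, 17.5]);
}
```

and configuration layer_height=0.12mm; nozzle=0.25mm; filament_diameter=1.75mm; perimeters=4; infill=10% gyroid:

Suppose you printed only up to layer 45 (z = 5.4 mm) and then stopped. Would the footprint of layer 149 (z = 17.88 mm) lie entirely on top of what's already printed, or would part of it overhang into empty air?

Compare the two slices. At z = 5.4: the cube is present — its section is the full 18×16.5 rectangle (area 297.00 mm²); the cube at (-4, 2) is absent (z outside [9.5, 27]); Combining (union): only the 18×16.5 cube is present, so the union is just that shape — area = 297.00 mm². At z = 17.88: the cube (footprint 18×16.5) is included at this height (area 297.00 mm²); the cube at (-4, 2) is present — its section is the full 15×29.5 rectangle (area 442.50 mm²); Taking the union: the regions partially overlap — summed areas 739.50 mm² minus the doubly-counted overlap 159.50 mm² gives 580.00 mm² — area = 580.00 mm². Checking containment: at z = 17.88 the cross-section extends beyond the z = 5.4 cross-section by about 283.00 mm².

part overhangs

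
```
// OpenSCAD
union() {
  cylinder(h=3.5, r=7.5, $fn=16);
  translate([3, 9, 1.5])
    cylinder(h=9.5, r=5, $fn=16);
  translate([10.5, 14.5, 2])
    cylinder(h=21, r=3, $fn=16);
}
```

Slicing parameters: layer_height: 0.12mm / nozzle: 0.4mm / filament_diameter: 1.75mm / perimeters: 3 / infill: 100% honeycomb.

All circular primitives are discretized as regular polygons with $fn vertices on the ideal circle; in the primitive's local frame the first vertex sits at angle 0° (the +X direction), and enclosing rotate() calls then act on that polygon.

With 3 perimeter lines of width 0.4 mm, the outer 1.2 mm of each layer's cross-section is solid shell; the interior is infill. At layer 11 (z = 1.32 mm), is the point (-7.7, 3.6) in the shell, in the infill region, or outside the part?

At z = 1.32 mm: the r=7.5 cylinder contributes a regular 16-gon of circumradius 7.5; the cylinder at (3, 9) does not reach this height (z outside [1.5, 11]); the cylinder at (10.5, 14.5) does not reach this height (z outside [2, 23]); Merging all regions: only the r=7.5 cylinder is present, so the union is just that shape — 1 connected region. Overall, the cross-section is a single solid region. The nearest boundary edge runs (-5.30, 5.30)→(-6.93, 2.87); distance from the point to it = 1.05 mm. The point is not inside any of the regions above, so it lies outside the cross-section (1.05 mm from the nearest boundary).

outside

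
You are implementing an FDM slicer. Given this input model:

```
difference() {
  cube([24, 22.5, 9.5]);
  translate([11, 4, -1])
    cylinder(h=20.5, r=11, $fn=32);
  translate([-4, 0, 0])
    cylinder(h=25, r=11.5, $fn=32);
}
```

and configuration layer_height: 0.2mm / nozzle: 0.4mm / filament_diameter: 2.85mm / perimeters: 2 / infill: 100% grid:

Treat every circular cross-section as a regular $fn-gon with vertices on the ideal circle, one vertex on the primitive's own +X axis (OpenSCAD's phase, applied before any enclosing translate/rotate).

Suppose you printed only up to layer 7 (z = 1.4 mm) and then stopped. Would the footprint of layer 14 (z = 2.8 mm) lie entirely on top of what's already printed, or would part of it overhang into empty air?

Compare the two slices. At z = 1.4: the cube (footprint 24×22.5) is included at this height (area 540.00 mm²); the r=11 cylinder at (11, 4) gives a regular 32-gon of circumradius 11 (constant along its height) (area = (32/2)·11.000²·sin(360°/32) = 377.69 mm²); the cylinder at (-4, 0): section is a regular 32-gon, circumradius r=11.5 (area = (32/2)·11.500²·sin(360°/32) = 412.81 mm²); After the difference (first − rest): starting from the 24×22.5 cube (540.00 mm²), the r=11 cylinder at (11, 4) partially overlaps it — only the 274.57 mm² overlap (of its 377.69 mm²) is removed, clipping the outline; the r=11.5 cylinder at (-4, 0) partially overlaps it — only the 5.43 mm² overlap (of its 412.81 mm²) is removed, clipping the outline — area = 260.00 mm². At z = 2.8: the cube is present — its section is the full 24×22.5 rectangle (area 540.00 mm²); the r=11 cylinder at (11, 4) contributes a regular 32-gon of circumradius 11 (area = (32/2)·11.000²·sin(360°/32) = 377.69 mm²); the r=11.5 cylinder at (-4, 0) gives a regular 32-gon of circumradius 11.5 (constant along its height) (area = (32/2)·11.500²·sin(360°/32) = 412.81 mm²); Taking the first minus the rest: starting from the 24×22.5 cube (540.00 mm²), the r=11 cylinder at (11, 4) partially overlaps it — only the 274.57 mm² overlap (of its 377.69 mm²) is removed, clipping the outline; the r=11.5 cylinder at (-4, 0) partially overlaps it — only the 5.43 mm² overlap (of its 412.81 mm²) is removed, clipping the outline — area = 260.00 mm². Checking containment: the cross-section at z = 2.8 is a subset of the cross-section at z = 1.4.

entirely on top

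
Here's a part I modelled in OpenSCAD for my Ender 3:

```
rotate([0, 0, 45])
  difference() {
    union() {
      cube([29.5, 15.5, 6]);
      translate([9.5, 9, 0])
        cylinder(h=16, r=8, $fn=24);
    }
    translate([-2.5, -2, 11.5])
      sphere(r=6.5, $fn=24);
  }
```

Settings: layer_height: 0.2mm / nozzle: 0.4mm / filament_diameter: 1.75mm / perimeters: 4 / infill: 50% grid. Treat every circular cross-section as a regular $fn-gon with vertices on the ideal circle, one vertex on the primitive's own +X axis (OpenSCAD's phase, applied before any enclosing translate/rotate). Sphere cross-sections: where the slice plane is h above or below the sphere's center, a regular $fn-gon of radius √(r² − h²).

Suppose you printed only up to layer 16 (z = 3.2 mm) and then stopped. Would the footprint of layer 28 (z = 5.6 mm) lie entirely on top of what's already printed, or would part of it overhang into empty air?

Compare the two slices. At z = 3.2: the 29.5×15.5 cube contributes its full rectangle (area 457.25 mm²); the cylinder at (9.5, 9): section is a regular 24-gon, circumradius r=8 (area = (24/2)·8.000²·sin(360°/24) = 198.77 mm²); Merging all regions: the regions partially overlap — summed areas 656.02 mm² minus the doubly-counted overlap 189.69 mm² gives 466.33 mm² — area = 466.33 mm²; the sphere at (-2.5, -2) is not intersected at this z (|z−center|=8.300 > r=6.5); Taking the first minus the rest: none of the subtracted shapes is present at this height, so the result so far is unchanged — area = 466.33 mm²; (rotated 45° about Z; rotation is an isometry so areas/perimeters/island counts are preserved). At z = 5.6: the 29.5×15.5 cube contributes its full rectangle (area 457.25 mm²); the r=8 cylinder at (9.5, 9) contributes a regular 24-gon of circumradius 8 (area = (24/2)·8.000²·sin(360°/24) = 198.77 mm²); Merging all regions: the regions partially overlap — summed areas 656.02 mm² minus the doubly-counted overlap 189.69 mm² gives 466.33 mm² — area = 466.33 mm²; the r=6.5 sphere at (-2.5, -2) slices to a regular 24-gon of circumradius 2.728 (√(r²−h²) with h=5.9 from center) (area = (24/2)·2.728²·sin(360°/24) = 23.11 mm²); Subtracting the remaining from the first: starting from the result so far (466.33 mm²), the r=6.5 sphere at (-2.5, -2) misses the remaining region (no effect) — area = 466.33 mm²; (rotated 45° about Z; rotation is an isometry so areas/perimeters/island counts are preserved). Checking containment: the cross-section at z = 5.6 is a subset of the cross-section at z = 3.2.

entirely on top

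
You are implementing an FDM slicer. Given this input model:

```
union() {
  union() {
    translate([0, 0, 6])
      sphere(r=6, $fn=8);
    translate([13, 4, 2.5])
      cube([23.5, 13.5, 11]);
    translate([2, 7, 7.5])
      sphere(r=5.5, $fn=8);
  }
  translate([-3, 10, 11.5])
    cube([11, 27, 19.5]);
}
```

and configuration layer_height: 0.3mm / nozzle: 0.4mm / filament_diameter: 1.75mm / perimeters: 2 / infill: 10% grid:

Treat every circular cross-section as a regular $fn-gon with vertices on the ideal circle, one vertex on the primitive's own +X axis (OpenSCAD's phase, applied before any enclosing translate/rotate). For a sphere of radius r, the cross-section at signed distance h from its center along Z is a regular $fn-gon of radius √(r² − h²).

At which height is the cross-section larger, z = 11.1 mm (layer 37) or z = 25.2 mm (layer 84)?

layer 37 (z = 11.1 mm)

Layer 37 (z = 11.1): the r=6 sphere slices to a regular 8-gon of circumradius 3.161 (√(r²−h²) with h=5.1 from center) (area = (8/2)·3.161²·sin(360°/8) = 28.26 mm²); the cube at (13, 4) (footprint 23.5×13.5) is included at this height (area 317.25 mm²); the sphere at (2, 7): section is a regular 8-gon, circumradius = √(r²−h²) = √(5.5²−3.6²) = 4.158 (area = (8/2)·4.158²·sin(360°/8) = 48.90 mm²); Combining (union): the 3 present regions are separate (no shared area or edge), so areas and boundary lengths simply add and each stays a separate island — area = 394.41 mm²; the cube at (-3, 10) does not reach this height (z outside [11.5, 31]); Merging all regions: only that combined region is present, so the union is just that shape — area = 394.41 mm². So its area = 394.41 mm². Layer 84 (z = 25.2): the sphere does not reach this height (|z−center|=19.200 > r=6); the cube at (13, 4) is absent (z outside [2.5, 13.5]); the sphere at (2, 7) is absent (|z−center|=17.700 > r=5.5); Taking the union: nothing is present at this height; the cube at (-3, 10) is present — its section is the full 11×27 rectangle (area 297.00 mm²); Merging all regions: only the 11×27 cube at (-3, 10) is present, so the union is just that shape — area = 297.00 mm². So its area = 297.00 mm². Layer 37 is larger (394.41 vs 297.00 mm²).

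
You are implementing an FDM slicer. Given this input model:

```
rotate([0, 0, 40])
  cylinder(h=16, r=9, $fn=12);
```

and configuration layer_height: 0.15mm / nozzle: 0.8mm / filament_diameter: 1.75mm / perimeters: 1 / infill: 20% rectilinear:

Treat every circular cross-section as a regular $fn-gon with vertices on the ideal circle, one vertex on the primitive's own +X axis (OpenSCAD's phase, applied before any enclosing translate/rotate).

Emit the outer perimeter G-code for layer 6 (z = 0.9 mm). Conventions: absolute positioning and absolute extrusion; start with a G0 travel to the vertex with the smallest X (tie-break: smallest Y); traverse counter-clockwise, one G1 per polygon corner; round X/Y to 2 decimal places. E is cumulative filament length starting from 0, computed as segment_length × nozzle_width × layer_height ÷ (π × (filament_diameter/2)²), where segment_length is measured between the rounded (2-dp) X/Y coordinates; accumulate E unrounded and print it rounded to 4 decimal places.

G0 X-8.86 Y-1.56 Z0.90
G1 X-6.89 Y-5.79 E0.2328
G1 X-3.08 Y-8.46 E0.4649
G1 X1.56 Y-8.86 E0.6973
G1 X5.79 Y-6.89 E0.9301
G1 X8.46 Y-3.08 E1.1622
G1 X8.86 Y1.56 E1.3945
G1 X6.89 Y5.79 E1.6273
G1 X3.08 Y8.46 E1.8594
G1 X-1.56 Y8.86 E2.0918
G1 X-5.79 Y6.89 E2.3246
G1 X-8.46 Y3.08 E2.5567
G1 X-8.86 Y-1.56 E2.7890

At z = 0.9 mm: the cylinder: section is a regular 12-gon, circumradius r=9; (rotated 40° about Z; rotation is an isometry so areas/perimeters/island counts are preserved). The outline is a single polygon with 12 vertices. Extrusion per mm of travel: 0.8 × 0.15 / (π × 0.875²) = 0.049890. Accumulating E over each segment gives final E = 2.7890.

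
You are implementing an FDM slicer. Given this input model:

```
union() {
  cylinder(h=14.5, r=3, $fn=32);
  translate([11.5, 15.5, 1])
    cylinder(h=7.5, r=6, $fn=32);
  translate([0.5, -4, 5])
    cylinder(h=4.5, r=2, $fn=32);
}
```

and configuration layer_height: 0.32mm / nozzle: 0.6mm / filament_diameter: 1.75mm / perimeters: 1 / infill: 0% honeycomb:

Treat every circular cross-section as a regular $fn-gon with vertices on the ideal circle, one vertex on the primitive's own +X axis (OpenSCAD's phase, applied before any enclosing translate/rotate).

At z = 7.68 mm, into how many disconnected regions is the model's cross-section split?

At z = 7.68 mm: the r=3 cylinder gives a regular 32-gon of circumradius 3 (constant along its height); the r=6 cylinder at (11.5, 15.5) gives a regular 32-gon of circumradius 6 (constant along its height); the r=2 cylinder at (0.5, -4) contributes a regular 32-gon of circumradius 2; Combining (union): the regions partially overlap (shared area 1.85 mm²), so overlapping operands fuse into one piece — 2 connected regions. The result has 2 disconnected regions.

2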